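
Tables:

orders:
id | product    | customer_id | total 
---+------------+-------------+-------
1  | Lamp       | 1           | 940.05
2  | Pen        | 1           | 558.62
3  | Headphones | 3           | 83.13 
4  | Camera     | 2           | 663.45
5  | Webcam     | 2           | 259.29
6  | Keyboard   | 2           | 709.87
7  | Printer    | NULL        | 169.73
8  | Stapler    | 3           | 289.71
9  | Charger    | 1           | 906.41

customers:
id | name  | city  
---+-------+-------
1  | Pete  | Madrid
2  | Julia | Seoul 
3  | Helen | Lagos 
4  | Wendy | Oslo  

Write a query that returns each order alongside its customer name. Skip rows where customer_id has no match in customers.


INNER JOIN keeps only orders rows whose customer_id matches an id in customers. Walk through each order:
  - order 1 (Lamp): customer_id=1 -> matches Pete
  - order 2 (Pen): customer_id=1 -> matches Pete
  - order 3 (Headphones): customer_id=3 -> matches Helen
  - order 4 (Camera): customer_id=2 -> matches Julia
  - order 5 (Webcam): customer_id=2 -> matches Julia
  - order 6 (Keyboard): customer_id=2 -> matches Julia
  - order 7 (Printer): customer_id=NULL, no match -> dropped
  - order 8 (Stapler): customer_id=3 -> matches Helen
  - order 9 (Charger): customer_id=1 -> matches Pete
So 1 of 9 rows is dropped.

SQL:
SELECT a.product, b.name AS customer
FROM orders a
INNER JOIN customers b ON a.customer_id = b.id

Result:
product    | customer
-----------+---------
Lamp       | Pete    
Pen        | Pete    
Headphones | Helen   
Camera     | Julia   
Webcam     | Julia   
Keyboard   | Julia   
Stapler    | Helen   
Charger    | Pete    


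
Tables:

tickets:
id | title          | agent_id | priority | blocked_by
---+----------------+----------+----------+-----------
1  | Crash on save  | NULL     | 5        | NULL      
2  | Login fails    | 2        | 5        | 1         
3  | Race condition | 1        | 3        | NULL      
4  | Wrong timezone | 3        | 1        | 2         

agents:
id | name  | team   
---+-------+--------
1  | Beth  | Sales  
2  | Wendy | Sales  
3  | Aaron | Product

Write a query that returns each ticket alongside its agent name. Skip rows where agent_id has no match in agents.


INNER JOIN keeps only tickets rows whose agent_id matches an id in agents. Walk through each ticket:
  - ticket 1 (Crash on save): agent_id=NULL, no match -> dropped
  - ticket 2 (Login fails): agent_id=2 -> matches Wendy
  - ticket 3 (Race condition): agent_id=1 -> matches Beth
  - ticket 4 (Wrong timezone): agent_id=3 -> matches Aaron
So 1 of 4 rows is dropped.

SQL:
SELECT a.title, b.name AS agent
FROM tickets a
INNER JOIN agents b ON a.agent_id = b.id

Result:
title          | agent
---------------+------
Login fails    | Wendy
Race condition | Beth 
Wrong timezone | Aaron


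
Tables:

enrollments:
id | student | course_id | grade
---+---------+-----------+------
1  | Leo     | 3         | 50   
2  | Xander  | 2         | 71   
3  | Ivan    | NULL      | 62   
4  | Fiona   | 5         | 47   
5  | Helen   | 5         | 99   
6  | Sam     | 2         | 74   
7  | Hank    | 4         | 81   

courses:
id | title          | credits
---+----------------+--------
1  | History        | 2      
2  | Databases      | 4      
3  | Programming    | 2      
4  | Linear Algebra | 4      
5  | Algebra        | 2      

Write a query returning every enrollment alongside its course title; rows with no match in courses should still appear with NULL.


LEFT JOIN keeps every row from enrollments (the left table); where course_id has no match in courses, the course columns become NULL. Walk through each enrollment:
  - enrollment 1 (Leo): course_id=3 -> matches Programming
  - enrollment 2 (Xander): course_id=2 -> matches Databases
  - enrollment 3 (Ivan): course_id=NULL, no match -> kept with NULL
  - enrollment 4 (Fiona): course_id=5 -> matches Algebra
  - enrollment 5 (Helen): course_id=5 -> matches Algebra
  - enrollment 6 (Sam): course_id=2 -> matches Databases
  - enrollment 7 (Hank): course_id=4 -> matches Linear Algebra
All 7 rows appear; 1 has NULL course.

SQL:
SELECT a.student, b.title AS course
FROM enrollments a
LEFT JOIN courses b ON a.course_id = b.id

Result:
student | course        
--------+---------------
Leo     | Programming   
Xander  | Databases     
Ivan    | NULL          
Fiona   | Algebra       
Helen   | Algebra       
Sam     | Databases     
Hank    | Linear Algebra


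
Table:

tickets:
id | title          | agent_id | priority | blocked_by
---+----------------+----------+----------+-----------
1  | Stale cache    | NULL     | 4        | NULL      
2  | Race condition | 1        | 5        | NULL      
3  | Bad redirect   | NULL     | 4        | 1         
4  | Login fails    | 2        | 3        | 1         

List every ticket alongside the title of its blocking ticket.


This is a self-join: tickets is joined to a second copy of itself, matching each row's blocked_by to another row's id. Use LEFT JOIN so rows with blocked_by=NULL are kept.
  - ticket 1 (Stale cache): blocked_by=NULL -> NULL
  - ticket 2 (Race condition): blocked_by=NULL -> NULL
  - ticket 3 (Bad redirect): blocked_by=1 -> Stale cache
  - ticket 4 (Login fails): blocked_by=1 -> Stale cache

SQL:
SELECT a.title AS item, b.title AS blocked_by
FROM tickets a
LEFT JOIN tickets b ON a.blocked_by = b.id

Result:
item           | blocked_by 
---------------+------------
Stale cache    | NULL       
Race condition | NULL       
Bad redirect   | Stale cache
Login fails    | Stale cache


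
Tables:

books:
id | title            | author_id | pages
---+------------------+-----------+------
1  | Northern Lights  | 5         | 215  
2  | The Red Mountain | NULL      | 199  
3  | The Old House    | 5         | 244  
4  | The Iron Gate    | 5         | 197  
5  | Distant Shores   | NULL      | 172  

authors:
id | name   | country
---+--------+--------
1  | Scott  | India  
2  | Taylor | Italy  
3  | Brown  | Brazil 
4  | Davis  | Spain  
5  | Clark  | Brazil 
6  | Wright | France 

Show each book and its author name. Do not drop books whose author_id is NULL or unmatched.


LEFT JOIN keeps every row from books (the left table); where author_id has no match in authors, the author columns become NULL. Walk through each book:
  - book 1 (Northern Lights): author_id=5 -> matches Clark
  - book 2 (The Red Mountain): author_id=NULL, no match -> kept with NULL
  - book 3 (The Old House): author_id=5 -> matches Clark
  - book 4 (The Iron Gate): author_id=5 -> matches Clark
  - book 5 (Distant Shores): author_id=NULL, no match -> kept with NULL
All 5 rows appear; 2 have NULL author.

SQL:
SELECT a.title, b.name AS author
FROM books a
LEFT JOIN authors b ON a.author_id = b.id

Result:
title            | author
-----------------+-------
Northern Lights  | Clark 
The Red Mountain | NULL  
The Old House    | Clark 
The Iron Gate    | Clark 
Distant Shores   | NULL  


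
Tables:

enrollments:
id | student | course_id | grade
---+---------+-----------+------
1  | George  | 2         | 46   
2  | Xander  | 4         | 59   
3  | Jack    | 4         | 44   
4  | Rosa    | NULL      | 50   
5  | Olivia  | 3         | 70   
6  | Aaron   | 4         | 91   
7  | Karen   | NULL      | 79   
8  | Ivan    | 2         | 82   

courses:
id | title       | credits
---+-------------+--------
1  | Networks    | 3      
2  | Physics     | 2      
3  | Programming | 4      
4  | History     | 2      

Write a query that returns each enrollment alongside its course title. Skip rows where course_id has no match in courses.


INNER JOIN keeps only enrollments rows whose course_id matches an id in courses. Walk through each enrollment:
  - enrollment 1 (George): course_id=2 -> matches Physics
  - enrollment 2 (Xander): course_id=4 -> matches History
  - enrollment 3 (Jack): course_id=4 -> matches History
  - enrollment 4 (Rosa): course_id=NULL, no match -> dropped
  - enrollment 5 (Olivia): course_id=3 -> matches Programming
  - enrollment 6 (Aaron): course_id=4 -> matches History
  - enrollment 7 (Karen): course_id=NULL, no match -> dropped
  - enrollment 8 (Ivan): course_id=2 -> matches Physics
So 2 of 8 rows are dropped.

SQL:
SELECT a.student, b.title AS course
FROM enrollments a
INNER JOIN courses b ON a.course_id = b.id

Result:
student | course     
--------+------------
George  | Physics    
Xander  | History    
Jack    | History    
Olivia  | Programming
Aaron   | History    
Ivan    | Physics    


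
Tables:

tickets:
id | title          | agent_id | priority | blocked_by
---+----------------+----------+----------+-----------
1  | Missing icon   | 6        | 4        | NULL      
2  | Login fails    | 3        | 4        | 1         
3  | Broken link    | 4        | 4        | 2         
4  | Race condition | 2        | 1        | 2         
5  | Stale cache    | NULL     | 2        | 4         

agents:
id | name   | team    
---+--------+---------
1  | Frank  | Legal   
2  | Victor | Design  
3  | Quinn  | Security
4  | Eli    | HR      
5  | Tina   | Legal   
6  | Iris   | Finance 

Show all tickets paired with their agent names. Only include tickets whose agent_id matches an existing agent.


INNER JOIN keeps only tickets rows whose agent_id matches an id in agents. Walk through each ticket:
  - ticket 1 (Missing icon): agent_id=6 -> matches Iris
  - ticket 2 (Login fails): agent_id=3 -> matches Quinn
  - ticket 3 (Broken link): agent_id=4 -> matches Eli
  - ticket 4 (Race condition): agent_id=2 -> matches Victor
  - ticket 5 (Stale cache): agent_id=NULL, no match -> dropped
So 1 of 5 rows is dropped.

SQL:
SELECT a.title, b.name AS agent
FROM tickets a
INNER JOIN agents b ON a.agent_id = b.id

Result:
title          | agent 
---------------+-------
Missing icon   | Iris  
Login fails    | Quinn 
Broken link    | Eli   
Race condition | Victor


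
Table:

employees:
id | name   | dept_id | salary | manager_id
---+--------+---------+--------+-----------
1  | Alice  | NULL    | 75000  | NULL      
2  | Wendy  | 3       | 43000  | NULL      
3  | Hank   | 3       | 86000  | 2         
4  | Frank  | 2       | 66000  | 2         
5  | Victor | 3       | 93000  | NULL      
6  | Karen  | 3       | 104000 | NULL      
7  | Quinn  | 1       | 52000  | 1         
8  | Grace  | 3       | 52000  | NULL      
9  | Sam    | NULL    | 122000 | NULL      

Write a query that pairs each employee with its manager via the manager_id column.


This is a self-join: employees is joined to a second copy of itself, matching each row's manager_id to another row's id. Use LEFT JOIN so rows with manager_id=NULL are kept.
  - employee 1 (Alice): manager_id=NULL -> NULL
  - employee 2 (Wendy): manager_id=NULL -> NULL
  - employee 3 (Hank): manager_id=2 -> Wendy
  - employee 4 (Frank): manager_id=2 -> Wendy
  - employee 5 (Victor): manager_id=NULL -> NULL
  - employee 6 (Karen): manager_id=NULL -> NULL
  - employee 7 (Quinn): manager_id=1 -> Alice
  - employee 8 (Grace): manager_id=NULL -> NULL
  - employee 9 (Sam): manager_id=NULL -> NULL

SQL:
SELECT a.name AS item, b.name AS manager
FROM employees a
LEFT JOIN employees b ON a.manager_id = b.id

Result:
item   | manager
-------+--------
Alice  | NULL   
Wendy  | NULL   
Hank   | Wendy  
Frank  | Wendy  
Victor | NULL   
Karen  | NULL   
Quinn  | Alice  
Grace  | NULL   
Sam    | NULL   


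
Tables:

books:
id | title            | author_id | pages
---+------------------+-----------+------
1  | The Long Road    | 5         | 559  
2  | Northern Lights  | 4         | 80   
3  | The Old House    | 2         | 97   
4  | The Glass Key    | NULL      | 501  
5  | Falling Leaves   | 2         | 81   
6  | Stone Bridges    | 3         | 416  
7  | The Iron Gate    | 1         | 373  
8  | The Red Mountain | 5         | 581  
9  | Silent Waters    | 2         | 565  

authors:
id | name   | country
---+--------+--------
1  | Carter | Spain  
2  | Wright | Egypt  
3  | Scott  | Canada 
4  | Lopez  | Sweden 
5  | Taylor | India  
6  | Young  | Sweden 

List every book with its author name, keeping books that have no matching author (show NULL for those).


LEFT JOIN keeps every row from books (the left table); where author_id has no match in authors, the author columns become NULL. Walk through each book:
  - book 1 (The Long Road): author_id=5 -> matches Taylor
  - book 2 (Northern Lights): author_id=4 -> matches Lopez
  - book 3 (The Old House): author_id=2 -> matches Wright
  - book 4 (The Glass Key): author_id=NULL, no match -> kept with NULL
  - book 5 (Falling Leaves): author_id=2 -> matches Wright
  - book 6 (Stone Bridges): author_id=3 -> matches Scott
  - book 7 (The Iron Gate): author_id=1 -> matches Carter
  - book 8 (The Red Mountain): author_id=5 -> matches Taylor
  - book 9 (Silent Waters): author_id=2 -> matches Wright
All 9 rows appear; 1 has NULL author.

SQL:
SELECT a.title, b.name AS author
FROM books a
LEFT JOIN authors b ON a.author_id = b.id

Result:
title            | author
-----------------+-------
The Long Road    | Taylor
Northern Lights  | Lopez 
The Old House    | Wright
The Glass Key    | NULL  
Falling Leaves   | Wright
Stone Bridges    | Scott 
The Iron Gate    | Carter
The Red Mountain | Taylor
Silent Waters    | Wright


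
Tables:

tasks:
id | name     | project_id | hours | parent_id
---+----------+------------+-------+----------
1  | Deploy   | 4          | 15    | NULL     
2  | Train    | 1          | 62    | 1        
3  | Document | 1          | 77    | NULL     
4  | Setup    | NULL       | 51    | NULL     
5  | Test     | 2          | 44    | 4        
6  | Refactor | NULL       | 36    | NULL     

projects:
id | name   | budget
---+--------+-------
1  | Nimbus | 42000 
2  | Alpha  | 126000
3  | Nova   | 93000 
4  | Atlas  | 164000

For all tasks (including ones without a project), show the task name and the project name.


LEFT JOIN keeps every row from tasks (the left table); where project_id has no match in projects, the project columns become NULL. Walk through each task:
  - task 1 (Deploy): project_id=4 -> matches Atlas
  - task 2 (Train): project_id=1 -> matches Nimbus
  - task 3 (Document): project_id=1 -> matches Nimbus
  - task 4 (Setup): project_id=NULL, no match -> kept with NULL
  - task 5 (Test): project_id=2 -> matches Alpha
  - task 6 (Refactor): project_id=NULL, no match -> kept with NULL
All 6 rows appear; 2 have NULL project.

SQL:
SELECT a.name, b.name AS project
FROM tasks a
LEFT JOIN projects b ON a.project_id = b.id

Result:
name     | project
---------+--------
Deploy   | Atlas  
Train    | Nimbus 
Document | Nimbus 
Setup    | NULL   
Test     | Alpha  
Refactor | NULL   


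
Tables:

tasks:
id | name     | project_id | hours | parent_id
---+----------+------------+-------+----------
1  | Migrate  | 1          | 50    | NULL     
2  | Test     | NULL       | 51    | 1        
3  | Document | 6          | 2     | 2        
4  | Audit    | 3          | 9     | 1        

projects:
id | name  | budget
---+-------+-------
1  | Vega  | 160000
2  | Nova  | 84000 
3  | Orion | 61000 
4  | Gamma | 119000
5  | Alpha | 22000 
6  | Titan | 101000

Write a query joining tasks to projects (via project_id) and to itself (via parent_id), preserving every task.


Two LEFT JOINs from the same base table tasks: one to projects via project_id, one to tasks itself via parent_id. Both are LEFT so every task is preserved.
Match against projects:
  - task 1 (Migrate): project_id=1 -> matches Vega
  - task 2 (Test): project_id=NULL, no match -> kept with NULL
  - task 3 (Document): project_id=6 -> matches Titan
  - task 4 (Audit): project_id=3 -> matches Orion
Match against tasks (self):
  - task 1 (Migrate): parent_id=NULL -> NULL
  - task 2 (Test): parent_id=1 -> Migrate
  - task 3 (Document): parent_id=2 -> Test
  - task 4 (Audit): parent_id=1 -> Migrate

SQL:
SELECT a.name, b.name AS project, c.name AS parent
FROM tasks a
LEFT JOIN projects b ON a.project_id = b.id
LEFT JOIN tasks c ON a.parent_id = c.id

Result:
name     | project | parent 
---------+---------+--------
Migrate  | Vega    | NULL   
Test     | NULL    | Migrate
Document | Titan   | Test   
Audit    | Orion   | Migrate


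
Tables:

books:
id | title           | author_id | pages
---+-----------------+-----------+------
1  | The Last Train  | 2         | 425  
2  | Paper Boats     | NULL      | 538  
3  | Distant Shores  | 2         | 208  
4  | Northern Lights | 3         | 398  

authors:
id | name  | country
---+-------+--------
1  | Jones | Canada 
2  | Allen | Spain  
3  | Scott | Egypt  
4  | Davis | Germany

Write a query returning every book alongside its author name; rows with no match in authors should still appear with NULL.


LEFT JOIN keeps every row from books (the left table); where author_id has no match in authors, the author columns become NULL. Walk through each book:
  - book 1 (The Last Train): author_id=2 -> matches Allen
  - book 2 (Paper Boats): author_id=NULL, no match -> kept with NULL
  - book 3 (Distant Shores): author_id=2 -> matches Allen
  - book 4 (Northern Lights): author_id=3 -> matches Scott
All 4 rows appear; 1 has NULL author.

SQL:
SELECT a.title, b.name AS author
FROM books a
LEFT JOIN authors b ON a.author_id = b.id

Result:
title           | author
----------------+-------
The Last Train  | Allen 
Paper Boats     | NULL  
Distant Shores  | Allen 
Northern Lights | Scott 


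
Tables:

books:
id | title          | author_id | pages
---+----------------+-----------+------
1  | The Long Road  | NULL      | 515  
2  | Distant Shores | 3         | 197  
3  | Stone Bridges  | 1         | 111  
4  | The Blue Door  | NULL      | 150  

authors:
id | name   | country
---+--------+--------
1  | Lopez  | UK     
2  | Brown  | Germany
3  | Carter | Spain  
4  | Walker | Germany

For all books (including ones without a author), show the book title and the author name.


LEFT JOIN keeps every row from books (the left table); where author_id has no match in authors, the author columns become NULL. Walk through each book:
  - book 1 (The Long Road): author_id=NULL, no match -> kept with NULL
  - book 2 (Distant Shores): author_id=3 -> matches Carter
  - book 3 (Stone Bridges): author_id=1 -> matches Lopez
  - book 4 (The Blue Door): author_id=NULL, no match -> kept with NULL
All 4 rows appear; 2 have NULL author.

SQL:
SELECT a.title, b.name AS author
FROM books a
LEFT JOIN authors b ON a.author_id = b.id

Result:
title          | author
---------------+-------
The Long Road  | NULL  
Distant Shores | Carter
Stone Bridges  | Lopez 
The Blue Door  | NULL  


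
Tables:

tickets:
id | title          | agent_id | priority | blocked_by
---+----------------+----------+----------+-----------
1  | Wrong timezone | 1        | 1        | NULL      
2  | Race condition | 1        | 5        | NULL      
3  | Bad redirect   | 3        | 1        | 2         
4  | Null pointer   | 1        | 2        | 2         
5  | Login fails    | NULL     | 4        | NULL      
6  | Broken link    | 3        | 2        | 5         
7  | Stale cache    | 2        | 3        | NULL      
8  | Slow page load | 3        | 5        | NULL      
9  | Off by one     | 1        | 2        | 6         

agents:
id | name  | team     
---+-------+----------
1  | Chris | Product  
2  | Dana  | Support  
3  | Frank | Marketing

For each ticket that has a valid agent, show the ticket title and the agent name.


INNER JOIN keeps only tickets rows whose agent_id matches an id in agents. Walk through each ticket:
  - ticket 1 (Wrong timezone): agent_id=1 -> matches Chris
  - ticket 2 (Race condition): agent_id=1 -> matches Chris
  - ticket 3 (Bad redirect): agent_id=3 -> matches Frank
  - ticket 4 (Null pointer): agent_id=1 -> matches Chris
  - ticket 5 (Login fails): agent_id=NULL, no match -> dropped
  - ticket 6 (Broken link): agent_id=3 -> matches Frank
  - ticket 7 (Stale cache): agent_id=2 -> matches Dana
  - ticket 8 (Slow page load): agent_id=3 -> matches Frank
  - ticket 9 (Off by one): agent_id=1 -> matches Chris
So 1 of 9 rows is dropped.

SQL:
SELECT a.title, b.name AS agent
FROM tickets a
INNER JOIN agents b ON a.agent_id = b.id

Result:
title          | agent
---------------+------
Wrong timezone | Chris
Race condition | Chris
Bad redirect   | Frank
Null pointer   | Chris
Broken link    | Frank
Stale cache    | Dana 
Slow page load | Frank
Off by one     | Chris


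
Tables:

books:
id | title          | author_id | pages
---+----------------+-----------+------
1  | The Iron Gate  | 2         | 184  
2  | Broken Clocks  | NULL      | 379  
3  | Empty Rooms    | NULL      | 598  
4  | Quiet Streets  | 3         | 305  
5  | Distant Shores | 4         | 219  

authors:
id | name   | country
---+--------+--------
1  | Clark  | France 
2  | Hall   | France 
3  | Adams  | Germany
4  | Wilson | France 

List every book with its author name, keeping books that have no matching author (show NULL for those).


LEFT JOIN keeps every row from books (the left table); where author_id has no match in authors, the author columns become NULL. Walk through each book:
  - book 1 (The Iron Gate): author_id=2 -> matches Hall
  - book 2 (Broken Clocks): author_id=NULL, no match -> kept with NULL
  - book 3 (Empty Rooms): author_id=NULL, no match -> kept with NULL
  - book 4 (Quiet Streets): author_id=3 -> matches Adams
  - book 5 (Distant Shores): author_id=4 -> matches Wilson
All 5 rows appear; 2 have NULL author.

SQL:
SELECT a.title, b.name AS author
FROM books a
LEFT JOIN authors b ON a.author_id = b.id

Result:
title          | author
---------------+-------
The Iron Gate  | Hall  
Broken Clocks  | NULL  
Empty Rooms    | NULL  
Quiet Streets  | Adams 
Distant Shores | Wilson


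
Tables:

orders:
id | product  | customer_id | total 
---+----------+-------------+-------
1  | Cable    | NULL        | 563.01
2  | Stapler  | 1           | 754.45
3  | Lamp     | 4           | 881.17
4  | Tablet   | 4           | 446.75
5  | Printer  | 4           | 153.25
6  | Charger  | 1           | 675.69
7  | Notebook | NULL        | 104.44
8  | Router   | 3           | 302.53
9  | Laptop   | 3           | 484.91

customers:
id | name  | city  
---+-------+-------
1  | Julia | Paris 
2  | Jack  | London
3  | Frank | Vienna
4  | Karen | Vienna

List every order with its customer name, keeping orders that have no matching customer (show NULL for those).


LEFT JOIN keeps every row from orders (the left table); where customer_id has no match in customers, the customer columns become NULL. Walk through each order:
  - order 1 (Cable): customer_id=NULL, no match -> kept with NULL
  - order 2 (Stapler): customer_id=1 -> matches Julia
  - order 3 (Lamp): customer_id=4 -> matches Karen
  - order 4 (Tablet): customer_id=4 -> matches Karen
  - order 5 (Printer): customer_id=4 -> matches Karen
  - order 6 (Charger): customer_id=1 -> matches Julia
  - order 7 (Notebook): customer_id=NULL, no match -> kept with NULL
  - order 8 (Router): customer_id=3 -> matches Frank
  - order 9 (Laptop): customer_id=3 -> matches Frank
All 9 rows appear; 2 have NULL customer.

SQL:
SELECT a.product, b.name AS customer
FROM orders a
LEFT JOIN customers b ON a.customer_id = b.id

Result:
product  | customer
---------+---------
Cable    | NULL    
Stapler  | Julia   
Lamp     | Karen   
Tablet   | Karen   
Printer  | Karen   
Charger  | Julia   
Notebook | NULL    
Router   | Frank   
Laptop   | Frank   


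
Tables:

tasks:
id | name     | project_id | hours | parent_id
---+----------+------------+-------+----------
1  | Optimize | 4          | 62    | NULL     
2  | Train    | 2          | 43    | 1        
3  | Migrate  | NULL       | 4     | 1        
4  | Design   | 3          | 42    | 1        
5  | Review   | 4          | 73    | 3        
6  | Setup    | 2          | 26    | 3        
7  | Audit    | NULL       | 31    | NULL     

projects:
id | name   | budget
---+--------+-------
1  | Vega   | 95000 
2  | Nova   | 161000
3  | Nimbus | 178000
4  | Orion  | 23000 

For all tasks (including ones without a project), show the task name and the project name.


LEFT JOIN keeps every row from tasks (the left table); where project_id has no match in projects, the project columns become NULL. Walk through each task:
  - task 1 (Optimize): project_id=4 -> matches Orion
  - task 2 (Train): project_id=2 -> matches Nova
  - task 3 (Migrate): project_id=NULL, no match -> kept with NULL
  - task 4 (Design): project_id=3 -> matches Nimbus
  - task 5 (Review): project_id=4 -> matches Orion
  - task 6 (Setup): project_id=2 -> matches Nova
  - task 7 (Audit): project_id=NULL, no match -> kept with NULL
All 7 rows appear; 2 have NULL project.

SQL:
SELECT a.name, b.name AS project
FROM tasks a
LEFT JOIN projects b ON a.project_id = b.id

Result:
name     | project
---------+--------
Optimize | Orion  
Train    | Nova   
Migrate  | NULL   
Design   | Nimbus 
Review   | Orion  
Setup    | Nova   
Audit    | NULL   


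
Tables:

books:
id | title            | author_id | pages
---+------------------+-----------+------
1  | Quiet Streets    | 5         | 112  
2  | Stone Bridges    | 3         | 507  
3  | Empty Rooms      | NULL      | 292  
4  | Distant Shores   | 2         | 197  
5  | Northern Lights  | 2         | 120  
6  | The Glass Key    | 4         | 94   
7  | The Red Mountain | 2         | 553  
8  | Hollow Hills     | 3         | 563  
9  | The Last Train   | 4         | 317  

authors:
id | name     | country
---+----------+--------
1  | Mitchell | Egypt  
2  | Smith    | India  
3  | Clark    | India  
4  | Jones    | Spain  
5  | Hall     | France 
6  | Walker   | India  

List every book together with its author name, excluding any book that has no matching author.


INNER JOIN keeps only books rows whose author_id matches an id in authors. Walk through each book:
  - book 1 (Quiet Streets): author_id=5 -> matches Hall
  - book 2 (Stone Bridges): author_id=3 -> matches Clark
  - book 3 (Empty Rooms): author_id=NULL, no match -> dropped
  - book 4 (Distant Shores): author_id=2 -> matches Smith
  - book 5 (Northern Lights): author_id=2 -> matches Smith
  - book 6 (The Glass Key): author_id=4 -> matches Jones
  - book 7 (The Red Mountain): author_id=2 -> matches Smith
  - book 8 (Hollow Hills): author_id=3 -> matches Clark
  - book 9 (The Last Train): author_id=4 -> matches Jones
So 1 of 9 rows is dropped.

SQL:
SELECT a.title, b.name AS author
FROM books a
INNER JOIN authors b ON a.author_id = b.id

Result:
title            | author
-----------------+-------
Quiet Streets    | Hall  
Stone Bridges    | Clark 
Distant Shores   | Smith 
Northern Lights  | Smith 
The Glass Key    | Jones 
The Red Mountain | Smith 
Hollow Hills     | Clark 
The Last Train   | Jones 


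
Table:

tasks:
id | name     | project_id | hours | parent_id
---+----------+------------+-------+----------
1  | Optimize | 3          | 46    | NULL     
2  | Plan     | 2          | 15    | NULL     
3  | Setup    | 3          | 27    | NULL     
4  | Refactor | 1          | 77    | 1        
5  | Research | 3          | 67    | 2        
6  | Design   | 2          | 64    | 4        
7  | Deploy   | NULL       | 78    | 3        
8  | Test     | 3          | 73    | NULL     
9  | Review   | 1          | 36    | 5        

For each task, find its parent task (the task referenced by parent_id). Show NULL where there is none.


This is a self-join: tasks is joined to a second copy of itself, matching each row's parent_id to another row's id. Use LEFT JOIN so rows with parent_id=NULL are kept.
  - task 1 (Optimize): parent_id=NULL -> NULL
  - task 2 (Plan): parent_id=NULL -> NULL
  - task 3 (Setup): parent_id=NULL -> NULL
  - task 4 (Refactor): parent_id=1 -> Optimize
  - task 5 (Research): parent_id=2 -> Plan
  - task 6 (Design): parent_id=4 -> Refactor
  - task 7 (Deploy): parent_id=3 -> Setup
  - task 8 (Test): parent_id=NULL -> NULL
  - task 9 (Review): parent_id=5 -> Research

SQL:
SELECT a.name AS item, b.name AS parent
FROM tasks a
LEFT JOIN tasks b ON a.parent_id = b.id

Result:
item     | parent  
---------+---------
Optimize | NULL    
Plan     | NULL    
Setup    | NULL    
Refactor | Optimize
Research | Plan    
Design   | Refactor
Deploy   | Setup   
Test     | NULL    
Review   | Research


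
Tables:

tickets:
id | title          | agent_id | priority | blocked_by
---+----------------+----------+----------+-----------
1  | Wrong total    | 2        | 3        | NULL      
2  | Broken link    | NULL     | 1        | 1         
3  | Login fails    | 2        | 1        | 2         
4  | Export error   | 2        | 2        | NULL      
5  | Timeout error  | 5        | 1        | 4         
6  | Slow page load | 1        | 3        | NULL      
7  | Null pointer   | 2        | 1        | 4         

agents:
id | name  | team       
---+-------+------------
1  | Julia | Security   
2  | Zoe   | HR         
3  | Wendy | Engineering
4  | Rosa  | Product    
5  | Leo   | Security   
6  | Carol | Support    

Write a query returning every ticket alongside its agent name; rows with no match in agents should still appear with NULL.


LEFT JOIN keeps every row from tickets (the left table); where agent_id has no match in agents, the agent columns become NULL. Walk through each ticket:
  - ticket 1 (Wrong total): agent_id=2 -> matches Zoe
  - ticket 2 (Broken link): agent_id=NULL, no match -> kept with NULL
  - ticket 3 (Login fails): agent_id=2 -> matches Zoe
  - ticket 4 (Export error): agent_id=2 -> matches Zoe
  - ticket 5 (Timeout error): agent_id=5 -> matches Leo
  - ticket 6 (Slow page load): agent_id=1 -> matches Julia
  - ticket 7 (Null pointer): agent_id=2 -> matches Zoe
All 7 rows appear; 1 has NULL agent.

SQL:
SELECT a.title, b.name AS agent
FROM tickets a
LEFT JOIN agents b ON a.agent_id = b.id

Result:
title          | agent
---------------+------
Wrong total    | Zoe  
Broken link    | NULL 
Login fails    | Zoe  
Export error   | Zoe  
Timeout error  | Leo  
Slow page load | Julia
Null pointer   | Zoe  


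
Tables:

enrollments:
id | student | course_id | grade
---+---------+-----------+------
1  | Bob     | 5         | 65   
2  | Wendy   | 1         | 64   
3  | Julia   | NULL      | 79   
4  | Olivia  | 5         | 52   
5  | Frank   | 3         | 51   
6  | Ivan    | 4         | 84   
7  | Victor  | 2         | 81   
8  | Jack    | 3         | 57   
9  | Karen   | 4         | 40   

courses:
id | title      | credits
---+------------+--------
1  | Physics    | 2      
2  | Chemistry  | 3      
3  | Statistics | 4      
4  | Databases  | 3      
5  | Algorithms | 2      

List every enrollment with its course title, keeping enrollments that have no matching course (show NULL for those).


LEFT JOIN keeps every row from enrollments (the left table); where course_id has no match in courses, the course columns become NULL. Walk through each enrollment:
  - enrollment 1 (Bob): course_id=5 -> matches Algorithms
  - enrollment 2 (Wendy): course_id=1 -> matches Physics
  - enrollment 3 (Julia): course_id=NULL, no match -> kept with NULL
  - enrollment 4 (Olivia): course_id=5 -> matches Algorithms
  - enrollment 5 (Frank): course_id=3 -> matches Statistics
  - enrollment 6 (Ivan): course_id=4 -> matches Databases
  - enrollment 7 (Victor): course_id=2 -> matches Chemistry
  - enrollment 8 (Jack): course_id=3 -> matches Statistics
  - enrollment 9 (Karen): course_id=4 -> matches Databases
All 9 rows appear; 1 has NULL course.

SQL:
SELECT a.student, b.title AS course
FROM enrollments a
LEFT JOIN courses b ON a.course_id = b.id

Result:
student | course    
--------+-----------
Bob     | Algorithms
Wendy   | Physics   
Julia   | NULL      
Olivia  | Algorithms
Frank   | Statistics
Ivan    | Databases 
Victor  | Chemistry 
Jack    | Statistics
Karen   | Databases 


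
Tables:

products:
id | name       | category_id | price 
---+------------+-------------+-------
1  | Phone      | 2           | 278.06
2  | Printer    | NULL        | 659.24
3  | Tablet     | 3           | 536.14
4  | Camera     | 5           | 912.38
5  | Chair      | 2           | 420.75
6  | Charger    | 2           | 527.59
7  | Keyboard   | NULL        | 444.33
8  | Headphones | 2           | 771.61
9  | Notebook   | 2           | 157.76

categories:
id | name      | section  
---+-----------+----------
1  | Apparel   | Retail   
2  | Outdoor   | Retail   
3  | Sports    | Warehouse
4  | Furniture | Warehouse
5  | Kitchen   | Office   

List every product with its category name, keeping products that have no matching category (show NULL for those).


LEFT JOIN keeps every row from products (the left table); where category_id has no match in categories, the category columns become NULL. Walk through each product:
  - product 1 (Phone): category_id=2 -> matches Outdoor
  - product 2 (Printer): category_id=NULL, no match -> kept with NULL
  - product 3 (Tablet): category_id=3 -> matches Sports
  - product 4 (Camera): category_id=5 -> matches Kitchen
  - product 5 (Chair): category_id=2 -> matches Outdoor
  - product 6 (Charger): category_id=2 -> matches Outdoor
  - product 7 (Keyboard): category_id=NULL, no match -> kept with NULL
  - product 8 (Headphones): category_id=2 -> matches Outdoor
  - product 9 (Notebook): category_id=2 -> matches Outdoor
All 9 rows appear; 2 have NULL category.

SQL:
SELECT a.name, b.name AS category
FROM products a
LEFT JOIN categories b ON a.category_id = b.id

Result:
name       | category
-----------+---------
Phone      | Outdoor 
Printer    | NULL    
Tablet     | Sports  
Camera     | Kitchen 
Chair      | Outdoor 
Charger    | Outdoor 
Keyboard   | NULL    
Headphones | Outdoor 
Notebook   | Outdoor 


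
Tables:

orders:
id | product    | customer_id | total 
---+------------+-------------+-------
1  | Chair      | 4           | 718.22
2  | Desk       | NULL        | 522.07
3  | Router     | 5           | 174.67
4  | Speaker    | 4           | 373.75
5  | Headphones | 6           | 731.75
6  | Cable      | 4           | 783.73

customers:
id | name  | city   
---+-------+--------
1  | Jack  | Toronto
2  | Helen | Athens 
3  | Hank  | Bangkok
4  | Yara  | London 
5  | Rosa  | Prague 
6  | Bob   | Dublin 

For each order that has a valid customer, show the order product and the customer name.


INNER JOIN keeps only orders rows whose customer_id matches an id in customers. Walk through each order:
  - order 1 (Chair): customer_id=4 -> matches Yara
  - order 2 (Desk): customer_id=NULL, no match -> dropped
  - order 3 (Router): customer_id=5 -> matches Rosa
  - order 4 (Speaker): customer_id=4 -> matches Yara
  - order 5 (Headphones): customer_id=6 -> matches Bob
  - order 6 (Cable): customer_id=4 -> matches Yara
So 1 of 6 rows is dropped.

SQL:
SELECT a.product, b.name AS customer
FROM orders a
INNER JOIN customers b ON a.customer_id = b.id

Result:
product    | customer
-----------+---------
Chair      | Yara    
Router     | Rosa    
Speaker    | Yara    
Headphones | Bob     
Cable      | Yara    


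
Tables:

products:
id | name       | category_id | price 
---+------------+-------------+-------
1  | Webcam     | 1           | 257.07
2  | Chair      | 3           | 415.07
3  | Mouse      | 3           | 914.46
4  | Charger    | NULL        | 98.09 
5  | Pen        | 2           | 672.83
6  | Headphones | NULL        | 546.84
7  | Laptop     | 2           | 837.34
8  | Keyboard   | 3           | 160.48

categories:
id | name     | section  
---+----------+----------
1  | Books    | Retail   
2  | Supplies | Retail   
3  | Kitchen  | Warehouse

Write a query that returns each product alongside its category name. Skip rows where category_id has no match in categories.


INNER JOIN keeps only products rows whose category_id matches an id in categories. Walk through each product:
  - product 1 (Webcam): category_id=1 -> matches Books
  - product 2 (Chair): category_id=3 -> matches Kitchen
  - product 3 (Mouse): category_id=3 -> matches Kitchen
  - product 4 (Charger): category_id=NULL, no match -> dropped
  - product 5 (Pen): category_id=2 -> matches Supplies
  - product 6 (Headphones): category_id=NULL, no match -> dropped
  - product 7 (Laptop): category_id=2 -> matches Supplies
  - product 8 (Keyboard): category_id=3 -> matches Kitchen
So 2 of 8 rows are dropped.

SQL:
SELECT a.name, b.name AS category
FROM products a
INNER JOIN categories b ON a.category_id = b.id

Result:
name     | category
---------+---------
Webcam   | Books   
Chair    | Kitchen 
Mouse    | Kitchen 
Pen      | Supplies
Laptop   | Supplies
Keyboard | Kitchen 


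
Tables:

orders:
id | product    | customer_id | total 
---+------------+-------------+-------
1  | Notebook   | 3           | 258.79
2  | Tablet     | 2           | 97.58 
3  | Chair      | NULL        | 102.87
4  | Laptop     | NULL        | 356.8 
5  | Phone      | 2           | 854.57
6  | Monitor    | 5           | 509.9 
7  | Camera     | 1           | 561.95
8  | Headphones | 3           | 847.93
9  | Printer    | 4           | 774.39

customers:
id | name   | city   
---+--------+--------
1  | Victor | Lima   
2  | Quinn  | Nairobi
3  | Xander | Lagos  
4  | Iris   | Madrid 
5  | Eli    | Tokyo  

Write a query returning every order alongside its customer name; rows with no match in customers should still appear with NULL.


LEFT JOIN keeps every row from orders (the left table); where customer_id has no match in customers, the customer columns become NULL. Walk through each order:
  - order 1 (Notebook): customer_id=3 -> matches Xander
  - order 2 (Tablet): customer_id=2 -> matches Quinn
  - order 3 (Chair): customer_id=NULL, no match -> kept with NULL
  - order 4 (Laptop): customer_id=NULL, no match -> kept with NULL
  - order 5 (Phone): customer_id=2 -> matches Quinn
  - order 6 (Monitor): customer_id=5 -> matches Eli
  - order 7 (Camera): customer_id=1 -> matches Victor
  - order 8 (Headphones): customer_id=3 -> matches Xander
  - order 9 (Printer): customer_id=4 -> matches Iris
All 9 rows appear; 2 have NULL customer.

SQL:
SELECT a.product, b.name AS customer
FROM orders a
LEFT JOIN customers b ON a.customer_id = b.id

Result:
product    | customer
-----------+---------
Notebook   | Xander  
Tablet     | Quinn   
Chair      | NULL    
Laptop     | NULL    
Phone      | Quinn   
Monitor    | Eli     
Camera     | Victor  
Headphones | Xander  
Printer    | Iris    


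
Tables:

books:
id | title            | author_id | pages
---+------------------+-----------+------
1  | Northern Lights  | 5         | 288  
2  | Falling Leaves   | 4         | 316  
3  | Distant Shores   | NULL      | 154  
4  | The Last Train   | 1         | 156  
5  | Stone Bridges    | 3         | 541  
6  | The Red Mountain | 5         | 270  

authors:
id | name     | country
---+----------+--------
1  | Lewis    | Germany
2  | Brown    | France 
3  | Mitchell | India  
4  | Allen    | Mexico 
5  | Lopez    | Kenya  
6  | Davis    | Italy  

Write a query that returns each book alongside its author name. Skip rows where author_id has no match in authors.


INNER JOIN keeps only books rows whose author_id matches an id in authors. Walk through each book:
  - book 1 (Northern Lights): author_id=5 -> matches Lopez
  - book 2 (Falling Leaves): author_id=4 -> matches Allen
  - book 3 (Distant Shores): author_id=NULL, no match -> dropped
  - book 4 (The Last Train): author_id=1 -> matches Lewis
  - book 5 (Stone Bridges): author_id=3 -> matches Mitchell
  - book 6 (The Red Mountain): author_id=5 -> matches Lopez
So 1 of 6 rows is dropped.

SQL:
SELECT a.title, b.name AS author
FROM books a
INNER JOIN authors b ON a.author_id = b.id

Result:
title            | author  
-----------------+---------
Northern Lights  | Lopez   
Falling Leaves   | Allen   
The Last Train   | Lewis   
Stone Bridges    | Mitchell
The Red Mountain | Lopez   


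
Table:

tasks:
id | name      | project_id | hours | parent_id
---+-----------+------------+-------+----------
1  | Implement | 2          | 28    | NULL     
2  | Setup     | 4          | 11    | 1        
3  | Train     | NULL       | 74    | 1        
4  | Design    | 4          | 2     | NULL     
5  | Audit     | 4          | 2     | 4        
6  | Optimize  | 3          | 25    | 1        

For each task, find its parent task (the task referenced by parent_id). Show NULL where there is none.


This is a self-join: tasks is joined to a second copy of itself, matching each row's parent_id to another row's id. Use LEFT JOIN so rows with parent_id=NULL are kept.
  - task 1 (Implement): parent_id=NULL -> NULL
  - task 2 (Setup): parent_id=1 -> Implement
  - task 3 (Train): parent_id=1 -> Implement
  - task 4 (Design): parent_id=NULL -> NULL
  - task 5 (Audit): parent_id=4 -> Design
  - task 6 (Optimize): parent_id=1 -> Implement

SQL:
SELECT a.name AS item, b.name AS parent
FROM tasks a
LEFT JOIN tasks b ON a.parent_id = b.id

Result:
item      | parent   
----------+----------
Implement | NULL     
Setup     | Implement
Train     | Implement
Design    | NULL     
Audit     | Design   
Optimize  | Implement
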